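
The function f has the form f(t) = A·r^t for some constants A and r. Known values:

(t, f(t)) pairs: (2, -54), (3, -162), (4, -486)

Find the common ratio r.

Consecutive ratio: -162/(-54) = 3, and -486/(-162) = 3, so r = 3.
Then A·3^2 = -54 gives A = -6, and f(t) = -6·3^t.

3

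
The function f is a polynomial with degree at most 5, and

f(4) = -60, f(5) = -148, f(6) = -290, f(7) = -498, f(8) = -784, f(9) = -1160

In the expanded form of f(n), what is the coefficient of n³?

-2

First differences: -88, -142, -208, -286, -376. Second differences: -54, -66, -78, -90. Third differences: -12, -12, -12.
Level-3 differences are constant, so f has degree 3.
Fitting a degree-3 polynomial gives f(n) = -2n³ + 3n² + 7n - 8.
The coefficient of n³ is -2.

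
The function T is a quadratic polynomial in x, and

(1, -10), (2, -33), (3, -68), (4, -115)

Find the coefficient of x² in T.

-6

Write T(x) = ax² + bx + c; the 4 given values yield a linear system in the 3 coefficients.
Solving, T(x) = -6x² - 5x + 1.
The coefficient of x² is -6.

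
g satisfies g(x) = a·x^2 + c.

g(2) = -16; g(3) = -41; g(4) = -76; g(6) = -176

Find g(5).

From g(2) = -16 and g(3) = -41: 4a + c = -16 and 9a + c = -41.
Subtracting: 5a = -25, so a = -5; then c = -16 − (-5)·4 = 4.
So g(x) = -5x² + 4, and g(5) = -121.

-121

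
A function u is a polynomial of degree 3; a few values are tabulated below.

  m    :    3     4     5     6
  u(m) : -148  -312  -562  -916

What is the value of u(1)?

Write u(m) = am³ + bm² + cm + d; the 4 given values yield a linear system in the 4 coefficients.
Solving, u(m) = -3m³ - 7m² - 4m + 8.
Then u(1) = -6.

-6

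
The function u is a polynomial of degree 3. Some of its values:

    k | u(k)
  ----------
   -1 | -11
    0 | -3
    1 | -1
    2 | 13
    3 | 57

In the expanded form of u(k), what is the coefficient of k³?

First differences: 8, 2, 14, 44. Second differences: -6, 12, 30. Third differences: 18, 18.
Level-3 differences are constant, so u has degree 3.
Fitting a degree-3 polynomial gives u(k) = 3k³ - 3k² + 2k - 3.
The coefficient of k³ is 3.

3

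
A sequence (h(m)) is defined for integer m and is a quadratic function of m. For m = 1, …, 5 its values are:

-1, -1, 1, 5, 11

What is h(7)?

29

Write h(m) = am² + bm + c; the 5 given values yield a linear system in the 3 coefficients.
Solving, h(m) = m² - 3m + 1.
Then h(7) = 29.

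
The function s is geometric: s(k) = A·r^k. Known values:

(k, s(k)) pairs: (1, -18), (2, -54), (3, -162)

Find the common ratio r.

3

Consecutive ratio: -54/(-18) = 3, and -162/(-54) = 3, so r = 3.
Then A·3^1 = -18 gives A = -6, and s(k) = -6·3^k.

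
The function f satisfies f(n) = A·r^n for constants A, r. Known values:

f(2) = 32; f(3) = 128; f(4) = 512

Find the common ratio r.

Consecutive ratio: 128/32 = 4, and 512/128 = 4, so r = 4.
Then A·4^2 = 32 gives A = 2, and f(n) = 2·4^n.

4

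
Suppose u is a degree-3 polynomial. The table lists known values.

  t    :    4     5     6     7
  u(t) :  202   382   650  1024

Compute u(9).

Write u(t) = at³ + bt² + ct + d; the 4 given values yield a linear system in the 4 coefficients.
Solving, u(t) = 3t³ - t² + 6t + 2.
Then u(9) = 2162.

2162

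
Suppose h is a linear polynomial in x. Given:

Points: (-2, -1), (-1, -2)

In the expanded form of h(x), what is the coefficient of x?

-1

Write h(x) = ax + b; the 2 given values yield a linear system in the 2 coefficients.
Solving, h(x) = -x - 3.
The coefficient of x is -1.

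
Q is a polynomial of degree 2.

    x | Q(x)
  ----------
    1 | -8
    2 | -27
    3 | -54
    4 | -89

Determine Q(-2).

First differences: -19, -27, -35. Second differences: -8, -8.
Level-2 differences are constant, so Q has degree 2.
Fitting a degree-2 polynomial gives Q(x) = -4x² - 7x + 3.
Then Q(-2) = 1.

1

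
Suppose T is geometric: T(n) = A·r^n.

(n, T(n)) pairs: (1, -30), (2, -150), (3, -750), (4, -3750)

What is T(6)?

Consecutive ratio: -150/(-30) = 5, and -750/(-150) = 5, so r = 5.
Then A·5^1 = -30 gives A = -6, and T(n) = -6·5^n.
T(6) = -6·5^6 = -93750.

-93750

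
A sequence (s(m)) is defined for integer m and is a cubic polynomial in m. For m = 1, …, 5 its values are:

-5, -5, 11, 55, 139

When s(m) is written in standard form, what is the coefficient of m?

-2

First differences: 0, 16, 44, 84. Second differences: 16, 28, 40. Third differences: 12, 12.
Level-3 differences are constant, so s has degree 3.
Fitting a degree-3 polynomial gives s(m) = 2m³ - 4m² - 2m - 1.
The coefficient of m is -2.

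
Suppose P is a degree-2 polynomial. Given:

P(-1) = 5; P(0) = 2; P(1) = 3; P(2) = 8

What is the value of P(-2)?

First differences: -3, 1, 5. Second differences: 4, 4.
Level-2 differences are constant, so P has degree 2.
Fitting a degree-2 polynomial gives P(k) = 2k² - k + 2.
Then P(-2) = 12.

12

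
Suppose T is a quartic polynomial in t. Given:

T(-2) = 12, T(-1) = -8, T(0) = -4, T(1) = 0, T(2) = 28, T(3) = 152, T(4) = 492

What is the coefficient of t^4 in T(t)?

Write T(t) = at^4 + bt³ + ct² + dt + e; the 7 given values yield a linear system in the 5 coefficients.
Solving, T(t) = 2t^4 - 2t² + 4t - 4.
The coefficient of t^4 is 2.

2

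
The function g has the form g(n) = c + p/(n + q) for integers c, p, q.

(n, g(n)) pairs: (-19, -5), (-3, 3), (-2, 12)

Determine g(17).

-7

(g(n) − c)(n + q) = p for each data point; the three points give a linear system in c and q, then p follows.
Solving: c = -6, q = 1, p = -18, so g(n) = -6 − 18/(n + 1).
Then g(17) = -6 − 18/18 = -7.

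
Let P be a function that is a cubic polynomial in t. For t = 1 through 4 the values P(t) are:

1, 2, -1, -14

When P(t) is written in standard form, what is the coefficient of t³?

Write P(t) = at³ + bt² + ct + d; the 4 given values yield a linear system in the 4 coefficients.
Solving, P(t) = -t³ + 4t² - 4t + 2.
The coefficient of t³ is -1.

-1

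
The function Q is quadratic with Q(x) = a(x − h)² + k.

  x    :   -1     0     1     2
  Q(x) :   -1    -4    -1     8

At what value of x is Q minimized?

0

First differences -3, 3, 9; second difference 6 = 2a, so a = 3.
Expanding, the x-coefficient is −2ah = -6h; matching it to the data gives h = 0, and then k = -4.
So Q(x) = 3(x + 0)² − 4.
Hence h = 0.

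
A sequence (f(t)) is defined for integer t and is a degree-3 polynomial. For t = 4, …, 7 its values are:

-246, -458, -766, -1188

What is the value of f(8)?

Write f(t) = at³ + bt² + ct + d; the 4 given values yield a linear system in the 4 coefficients.
Solving, f(t) = -3t³ - 3t² - 2t + 2.
Then f(8) = -1742.

-1742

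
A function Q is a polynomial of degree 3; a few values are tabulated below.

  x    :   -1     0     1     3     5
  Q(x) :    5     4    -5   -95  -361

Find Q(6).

Write Q(x) = ax³ + bx² + cx + d; the 5 given values yield a linear system in the 4 coefficients.
Solving, Q(x) = -2x³ - 4x² - 3x + 4.
Then Q(6) = -590.

-590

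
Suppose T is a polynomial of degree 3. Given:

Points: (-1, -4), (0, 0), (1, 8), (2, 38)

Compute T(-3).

-72

Write T(k) = ak³ + bk² + ck + d; the 4 given values yield a linear system in the 4 coefficients.
Solving, T(k) = 3k³ + 2k² + 3k.
Then T(-3) = -72.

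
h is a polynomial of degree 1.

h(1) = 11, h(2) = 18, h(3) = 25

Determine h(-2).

Write h(m) = am + b; the 3 given values yield a linear system in the 2 coefficients.
Solving, h(m) = 7m + 4.
Then h(-2) = -10.

-10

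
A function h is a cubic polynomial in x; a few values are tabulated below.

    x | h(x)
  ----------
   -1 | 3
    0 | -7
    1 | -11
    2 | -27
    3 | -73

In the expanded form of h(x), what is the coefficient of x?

-4

First differences: -10, -4, -16, -46. Second differences: 6, -12, -30. Third differences: -18, -18.
Level-3 differences are constant, so h has degree 3.
Fitting a degree-3 polynomial gives h(x) = -3x³ + 3x² - 4x - 7.
The coefficient of x is -4.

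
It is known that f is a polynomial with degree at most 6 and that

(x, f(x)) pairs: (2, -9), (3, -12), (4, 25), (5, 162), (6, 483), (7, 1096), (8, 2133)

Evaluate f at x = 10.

6127

Write f(x) = ax^6 + bx^5 + cx^4 + dx³ + ex² + px + q; the 7 given values yield a linear system in the 7 coefficients.
Solving, the top 2 coefficients vanish, and f(x) = x^4 - 4x³ + x² + 3x - 3.
Then f(10) = 6127.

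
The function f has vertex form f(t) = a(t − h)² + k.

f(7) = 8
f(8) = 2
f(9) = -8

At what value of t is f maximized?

6

First differences -6, -10; second difference -4 = 2a, so a = -2.
Expanding, the t-coefficient is −2ah = 4h; matching it to the data gives h = 6, and then k = 10.
So f(t) = -2(t − 6)² + 10.
Hence h = 6.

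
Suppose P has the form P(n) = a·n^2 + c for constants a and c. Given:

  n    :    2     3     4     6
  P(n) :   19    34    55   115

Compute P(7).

154

From P(2) = 19 and P(3) = 34: 4a + c = 19 and 9a + c = 34.
Subtracting: 5a = 15, so a = 3; then c = 19 − 3·4 = 7.
So P(n) = 3n² + 7, and P(7) = 154.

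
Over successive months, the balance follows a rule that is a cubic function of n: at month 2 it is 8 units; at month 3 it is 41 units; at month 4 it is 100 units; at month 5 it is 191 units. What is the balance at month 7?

493

Write the value at n as P(n).
Write P(n) = an³ + bn² + cn + d; the 4 given values yield a linear system in the 4 coefficients.
Solving, P(n) = n³ + 4n² - 6n - 4.
Then P(7) = 493.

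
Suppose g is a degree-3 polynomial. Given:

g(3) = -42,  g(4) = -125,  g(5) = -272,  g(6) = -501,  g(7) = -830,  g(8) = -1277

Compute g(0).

3

First differences: -83, -147, -229, -329, -447. Second differences: -64, -82, -100, -118. Third differences: -18, -18, -18.
Level-3 differences are constant, so g has degree 3.
Fitting a degree-3 polynomial gives g(t) = -3t³ + 4t² + 3.
Then g(0) = 3.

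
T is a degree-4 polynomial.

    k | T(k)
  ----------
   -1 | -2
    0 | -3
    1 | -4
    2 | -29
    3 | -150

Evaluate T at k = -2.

Write T(k) = ak^4 + bk³ + ck² + dk + e; the 5 given values yield a linear system in the 5 coefficients.
Solving, T(k) = -2k^4 + 2k² - k - 3.
Then T(-2) = -25.

-25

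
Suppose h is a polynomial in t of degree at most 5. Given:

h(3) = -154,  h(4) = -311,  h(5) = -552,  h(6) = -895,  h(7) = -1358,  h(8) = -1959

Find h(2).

-63

First differences: -157, -241, -343, -463, -601. Second differences: -84, -102, -120, -138. Third differences: -18, -18, -18.
Level-3 differences are constant, so h has degree 3.
Fitting a degree-3 polynomial gives h(t) = -3t³ - 6t² - 4t - 7.
Then h(2) = -63.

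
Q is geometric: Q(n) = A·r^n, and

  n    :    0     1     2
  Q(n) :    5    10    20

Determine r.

2

Consecutive ratio: 10/5 = 2, and 20/10 = 2, so r = 2.
Then A·2^0 = 5 gives A = 5, and Q(n) = 5·2^n.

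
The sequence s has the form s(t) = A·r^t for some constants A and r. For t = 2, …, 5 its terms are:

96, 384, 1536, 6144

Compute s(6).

24576

Consecutive ratio: 384/96 = 4, and 1536/384 = 4, so r = 4.
Then A·4^2 = 96 gives A = 6, and s(t) = 6·4^t.
s(6) = 6·4^6 = 24576.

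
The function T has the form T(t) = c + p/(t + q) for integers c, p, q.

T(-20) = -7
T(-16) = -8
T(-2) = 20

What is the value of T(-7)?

(T(t) − c)(t + q) = p for each data point; the three points give a linear system in c and q, then p follows.
Solving: c = -4, q = 4, p = 48, so T(t) = -4 + 48/(t + 4).
Then T(-7) = -4 + 48/(-3) = -20.

-20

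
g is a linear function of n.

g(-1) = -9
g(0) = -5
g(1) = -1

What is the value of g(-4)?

First differences: 4, 4.
Level-1 differences are constant, so g has degree 1.
Fitting a degree-1 polynomial gives g(n) = 4n - 5.
Then g(-4) = -21.

-21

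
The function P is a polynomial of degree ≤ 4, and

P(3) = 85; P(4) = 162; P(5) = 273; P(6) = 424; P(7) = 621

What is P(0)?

-2

Write P(t) = at^4 + bt³ + ct² + dt + e; the 5 given values yield a linear system in the 5 coefficients.
Solving, the leading coefficient vanishes, and P(t) = t³ + 5t² + 5t - 2.
Then P(0) = -2.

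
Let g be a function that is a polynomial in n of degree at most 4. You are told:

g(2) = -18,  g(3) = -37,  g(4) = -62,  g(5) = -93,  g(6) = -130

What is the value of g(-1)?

Write g(n) = an^4 + bn³ + cn² + dn + e; the 5 given values yield a linear system in the 5 coefficients.
Solving, the top 2 coefficients vanish, and g(n) = -3n² - 4n + 2.
Then g(-1) = 3.

3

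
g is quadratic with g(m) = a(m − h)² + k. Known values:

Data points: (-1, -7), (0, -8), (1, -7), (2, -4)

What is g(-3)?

First differences -1, 1, 3; second difference 2 = 2a, so a = 1.
Expanding, the m-coefficient is −2ah = -2h; matching it to the data gives h = 0, and then k = -8.
So g(m) = 1(m + 0)² − 8.
g(-3) = 1·(-3)² − 8 = 1.

1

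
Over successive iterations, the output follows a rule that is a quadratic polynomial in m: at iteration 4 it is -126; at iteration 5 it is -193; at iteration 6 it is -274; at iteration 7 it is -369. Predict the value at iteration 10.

Write the value at m as s(m).
First differences: -67, -81, -95. Second differences: -14, -14.
Level-2 differences are constant, so s has degree 2.
Fitting a degree-2 polynomial gives s(m) = -7m² - 4m + 2.
Then s(10) = -738.

-738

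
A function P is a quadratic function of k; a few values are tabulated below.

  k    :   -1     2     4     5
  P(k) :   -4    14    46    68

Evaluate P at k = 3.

28

Write P(k) = ak² + bk + c; the 4 given values yield a linear system in the 3 coefficients.
Solving, P(k) = 2k² + 4k - 2.
Then P(3) = 28.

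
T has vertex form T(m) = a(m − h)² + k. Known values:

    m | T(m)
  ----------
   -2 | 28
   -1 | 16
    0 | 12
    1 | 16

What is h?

First differences -12, -4, 4; second difference 8 = 2a, so a = 4.
Expanding, the m-coefficient is −2ah = -8h; matching it to the data gives h = 0, and then k = 12.
So T(m) = 4(m + 0)² + 12.
Hence h = 0.

0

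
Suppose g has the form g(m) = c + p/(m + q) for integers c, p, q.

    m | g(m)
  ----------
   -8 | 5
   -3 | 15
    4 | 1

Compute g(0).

(g(m) − c)(m + q) = p for each data point; the three points give a linear system in c and q, then p follows.
Solving: c = 3, q = 2, p = -12, so g(m) = 3 − 12/(m + 2).
Then g(0) = 3 − 12/2 = -3.

-3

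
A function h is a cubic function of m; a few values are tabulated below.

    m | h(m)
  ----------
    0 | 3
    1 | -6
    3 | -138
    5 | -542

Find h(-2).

Write h(m) = am³ + bm² + cm + d; the 4 given values yield a linear system in the 4 coefficients.
Solving, h(m) = -3m³ - 7m² + m + 3.
Then h(-2) = -3.

-3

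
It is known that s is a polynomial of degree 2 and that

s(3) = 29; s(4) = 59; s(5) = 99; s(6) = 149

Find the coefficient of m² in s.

Write s(m) = am² + bm + c; the 4 given values yield a linear system in the 3 coefficients.
Solving, s(m) = 5m² - 5m - 1.
The coefficient of m² is 5.

5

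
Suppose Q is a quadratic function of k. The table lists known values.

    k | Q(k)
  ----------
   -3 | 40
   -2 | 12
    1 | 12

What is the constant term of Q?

-2

Write Q(k) = ak² + bk + c; the 3 given values yield a linear system in the 3 coefficients.
Solving, Q(k) = 7k² + 7k - 2.
The constant term is Q(0) = -2.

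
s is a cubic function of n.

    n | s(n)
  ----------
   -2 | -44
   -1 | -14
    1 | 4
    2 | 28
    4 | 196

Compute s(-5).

Write s(n) = an³ + bn² + cn + d; the 5 given values yield a linear system in the 4 coefficients.
Solving, s(n) = 3n³ - n² + 6n - 4.
Then s(-5) = -434.

-434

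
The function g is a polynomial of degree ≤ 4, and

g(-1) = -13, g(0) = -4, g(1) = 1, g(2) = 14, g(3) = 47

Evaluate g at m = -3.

Write g(m) = am^4 + bm³ + cm² + dm + e; the 5 given values yield a linear system in the 5 coefficients.
Solving, the leading coefficient vanishes, and g(m) = 2m³ - 2m² + 5m - 4.
Then g(-3) = -91.

-91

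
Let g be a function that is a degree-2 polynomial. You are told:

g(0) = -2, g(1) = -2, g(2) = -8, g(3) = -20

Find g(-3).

-38

Write g(n) = an² + bn + c; the 4 given values yield a linear system in the 3 coefficients.
Solving, g(n) = -3n² + 3n - 2.
Then g(-3) = -38.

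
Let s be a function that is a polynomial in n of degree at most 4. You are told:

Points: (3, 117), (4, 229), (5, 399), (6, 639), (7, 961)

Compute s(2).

First differences: 112, 170, 240, 322. Second differences: 58, 70, 82. Third differences: 12, 12.
Level-3 differences are constant, so s has degree 3.
Fitting a degree-3 polynomial gives s(n) = 2n³ + 5n² + 3n + 9.
Then s(2) = 51.

51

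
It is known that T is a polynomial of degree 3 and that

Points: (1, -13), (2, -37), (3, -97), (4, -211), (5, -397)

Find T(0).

-7

First differences: -24, -60, -114, -186. Second differences: -36, -54, -72. Third differences: -18, -18.
Level-3 differences are constant, so T has degree 3.
Fitting a degree-3 polynomial gives T(t) = -3t³ - 3t - 7.
Then T(0) = -7.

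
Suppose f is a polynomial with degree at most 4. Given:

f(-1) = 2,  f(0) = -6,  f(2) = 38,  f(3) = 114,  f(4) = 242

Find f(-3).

18

Write f(t) = at^4 + bt³ + ct² + dt + e; the 5 given values yield a linear system in the 5 coefficients.
Solving, the leading coefficient vanishes, and f(t) = 2t³ + 8t² - 2t - 6.
Then f(-3) = 18.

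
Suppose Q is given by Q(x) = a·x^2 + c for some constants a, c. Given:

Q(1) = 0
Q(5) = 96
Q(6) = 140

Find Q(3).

32

From Q(1) = 0 and Q(5) = 96: 1a + c = 0 and 25a + c = 96.
Subtracting: 24a = 96, so a = 4; then c = 0 − 4·1 = -4.
So Q(x) = 4x² − 4, and Q(3) = 32.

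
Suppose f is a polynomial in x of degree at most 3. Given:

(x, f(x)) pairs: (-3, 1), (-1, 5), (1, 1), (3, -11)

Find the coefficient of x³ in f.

Write f(x) = ax³ + bx² + cx + d; the 4 given values yield a linear system in the 4 coefficients.
Solving, the leading coefficient vanishes, and f(x) = -x² - 2x + 4.
The coefficient of x³ is 0.

0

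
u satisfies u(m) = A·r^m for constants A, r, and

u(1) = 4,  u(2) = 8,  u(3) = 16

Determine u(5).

64

Consecutive ratio: 8/4 = 2, and 16/8 = 2, so r = 2.
Then A·2^1 = 4 gives A = 2, and u(m) = 2·2^m.
u(5) = 2·2^5 = 64.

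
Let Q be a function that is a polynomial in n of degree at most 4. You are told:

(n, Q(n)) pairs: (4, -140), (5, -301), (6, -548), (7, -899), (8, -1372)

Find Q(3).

-47

Write Q(n) = an^4 + bn³ + cn² + dn + e; the 5 given values yield a linear system in the 5 coefficients.
Solving, the leading coefficient vanishes, and Q(n) = -3n³ + 2n² + 4n + 4.
Then Q(3) = -47.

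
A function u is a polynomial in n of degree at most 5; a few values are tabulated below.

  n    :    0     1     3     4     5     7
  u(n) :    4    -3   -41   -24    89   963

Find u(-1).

Write u(n) = an^5 + bn^4 + cn³ + dn² + en + p; the 6 given values yield a linear system in the 6 coefficients.
Solving, the leading coefficient vanishes, and u(n) = n^4 - 4n³ - n² - 3n + 4.
Then u(-1) = 11.

11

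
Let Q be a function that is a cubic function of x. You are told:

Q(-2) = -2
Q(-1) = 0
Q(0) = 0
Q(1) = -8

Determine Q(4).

-140

Write Q(x) = ax³ + bx² + cx + d; the 4 given values yield a linear system in the 4 coefficients.
Solving, Q(x) = -x³ - 4x² - 3x.
Then Q(4) = -140.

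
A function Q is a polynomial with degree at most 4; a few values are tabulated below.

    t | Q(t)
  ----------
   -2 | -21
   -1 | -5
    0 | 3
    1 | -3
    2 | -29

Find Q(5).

-287

Write Q(t) = at^4 + bt³ + ct² + dt + e; the 5 given values yield a linear system in the 5 coefficients.
Solving, the leading coefficient vanishes, and Q(t) = -t³ - 7t² + 2t + 3.
Then Q(5) = -287.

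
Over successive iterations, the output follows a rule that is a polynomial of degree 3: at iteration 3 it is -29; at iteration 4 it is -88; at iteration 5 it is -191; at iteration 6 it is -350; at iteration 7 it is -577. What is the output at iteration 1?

Write the value at n as Q(n).
Write Q(n) = an³ + bn² + cn + d; the 5 given values yield a linear system in the 4 coefficients.
Solving, Q(n) = -2n³ + 2n² + n + 4.
Then Q(1) = 5.

5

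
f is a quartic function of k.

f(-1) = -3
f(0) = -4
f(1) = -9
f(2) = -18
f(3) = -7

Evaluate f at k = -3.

107

Write f(k) = ak^4 + bk³ + ck² + dk + e; the 5 given values yield a linear system in the 5 coefficients.
Solving, f(k) = k^4 - 2k³ - 3k² - k - 4.
Then f(-3) = 107.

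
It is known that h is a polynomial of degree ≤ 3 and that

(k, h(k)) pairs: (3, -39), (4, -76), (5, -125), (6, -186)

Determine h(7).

Write h(k) = ak³ + bk² + ck + d; the 4 given values yield a linear system in the 4 coefficients.
Solving, the leading coefficient vanishes, and h(k) = -6k² + 5k.
Then h(7) = -259.

-259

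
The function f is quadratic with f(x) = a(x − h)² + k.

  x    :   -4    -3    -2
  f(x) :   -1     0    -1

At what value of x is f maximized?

-3

First differences 1, -1; second difference -2 = 2a, so a = -1.
Expanding, the x-coefficient is −2ah = 2h; matching it to the data gives h = -3, and then k = 0.
So f(x) = -1(x + 3)² + 0.
Hence h = -3.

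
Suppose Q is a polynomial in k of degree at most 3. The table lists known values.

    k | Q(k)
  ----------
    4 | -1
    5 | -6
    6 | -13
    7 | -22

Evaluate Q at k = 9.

First differences: -5, -7, -9. Second differences: -2, -2.
Level-2 differences are constant, so Q has degree 2.
Fitting a degree-2 polynomial gives Q(k) = -k² + 4k - 1.
Then Q(9) = -46.

-46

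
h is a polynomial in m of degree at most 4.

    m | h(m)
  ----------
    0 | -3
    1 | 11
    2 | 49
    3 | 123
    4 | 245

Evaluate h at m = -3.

-21

First differences: 14, 38, 74, 122. Second differences: 24, 36, 48. Third differences: 12, 12.
Level-3 differences are constant, so h has degree 3.
Fitting a degree-3 polynomial gives h(m) = 2m³ + 6m² + 6m - 3.
Then h(-3) = -21.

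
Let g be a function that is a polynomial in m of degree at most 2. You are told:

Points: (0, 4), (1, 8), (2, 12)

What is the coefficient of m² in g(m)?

0

Write g(m) = am² + bm + c; the 3 given values yield a linear system in the 3 coefficients.
Solving, the leading coefficient vanishes, and g(m) = 4m + 4.
The coefficient of m² is 0.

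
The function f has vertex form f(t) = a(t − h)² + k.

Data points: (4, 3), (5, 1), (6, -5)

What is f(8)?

First differences -2, -6; second difference -4 = 2a, so a = -2.
Expanding, the t-coefficient is −2ah = 4h; matching it to the data gives h = 4, and then k = 3.
So f(t) = -2(t − 4)² + 3.
f(8) = -2·4² + 3 = -29.

-29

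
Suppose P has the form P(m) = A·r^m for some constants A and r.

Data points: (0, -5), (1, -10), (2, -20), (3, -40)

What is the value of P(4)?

Consecutive ratio: -10/(-5) = 2, and -20/(-10) = 2, so r = 2.
Then A·2^0 = -5 gives A = -5, and P(m) = -5·2^m.
P(4) = -5·2^4 = -80.

-80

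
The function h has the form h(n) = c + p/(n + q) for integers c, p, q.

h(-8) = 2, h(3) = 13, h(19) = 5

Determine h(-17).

3

(h(n) − c)(n + q) = p for each data point; the three points give a linear system in c and q, then p follows.
Solving: c = 4, q = -1, p = 18, so h(n) = 4 + 18/(n − 1).
Then h(-17) = 4 + 18/(-18) = 3.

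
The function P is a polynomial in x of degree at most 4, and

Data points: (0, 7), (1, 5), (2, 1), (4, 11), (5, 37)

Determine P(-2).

Write P(x) = ax^4 + bx³ + cx² + dx + e; the 5 given values yield a linear system in the 5 coefficients.
Solving, the leading coefficient vanishes, and P(x) = x³ - 4x² + x + 7.
Then P(-2) = -19.

-19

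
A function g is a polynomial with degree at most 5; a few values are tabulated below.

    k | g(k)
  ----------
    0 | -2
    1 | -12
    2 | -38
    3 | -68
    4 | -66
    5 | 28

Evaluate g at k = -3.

Write g(k) = ak^5 + bk^4 + ck³ + dk² + ek + p; the 6 given values yield a linear system in the 6 coefficients.
Solving, the leading coefficient vanishes, and g(k) = k^4 - 4k³ - 3k² - 4k - 2.
Then g(-3) = 172.

172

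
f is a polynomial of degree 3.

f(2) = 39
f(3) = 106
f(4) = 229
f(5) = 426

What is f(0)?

1

Write f(k) = ak³ + bk² + ck + d; the 4 given values yield a linear system in the 4 coefficients.
Solving, f(k) = 3k³ + k² + 5k + 1.
Then f(0) = 1.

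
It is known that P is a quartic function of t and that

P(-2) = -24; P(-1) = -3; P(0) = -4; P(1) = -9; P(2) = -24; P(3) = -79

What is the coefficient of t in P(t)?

First differences: 21, -1, -5, -15, -55. Second differences: -22, -4, -10, -40. Third differences: 18, -6, -30. Fourth differences: -24, -24.
Level-4 differences are constant, so P has degree 4.
Fitting a degree-4 polynomial gives P(t) = -t^4 + t³ - t² - 4t - 4.
The coefficient of t is -4.

-4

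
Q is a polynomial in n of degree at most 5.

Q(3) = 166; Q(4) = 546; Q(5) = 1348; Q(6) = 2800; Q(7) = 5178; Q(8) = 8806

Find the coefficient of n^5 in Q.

0

Write Q(n) = an^5 + bn^4 + cn³ + dn² + en + p; the 6 given values yield a linear system in the 6 coefficients.
Solving, the leading coefficient vanishes, and Q(n) = 2n^4 + 2n³ - 7n² + 5n - 2.
The coefficient of n^5 is 0.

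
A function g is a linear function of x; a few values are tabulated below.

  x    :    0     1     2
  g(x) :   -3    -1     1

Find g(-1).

First differences: 2, 2.
Level-1 differences are constant, so g has degree 1.
Fitting a degree-1 polynomial gives g(x) = 2x - 3.
Then g(-1) = -5.

-5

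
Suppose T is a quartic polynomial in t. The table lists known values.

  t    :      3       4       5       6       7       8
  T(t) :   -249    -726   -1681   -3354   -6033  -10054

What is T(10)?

Write T(t) = at^4 + bt³ + ct² + dt + e; the 6 given values yield a linear system in the 5 coefficients.
Solving, T(t) = -2t^4 - 4t³ + 3t² - 6.
Then T(10) = -23706.

-23706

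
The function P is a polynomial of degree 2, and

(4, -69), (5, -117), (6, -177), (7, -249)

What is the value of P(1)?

Write P(t) = at² + bt + c; the 4 given values yield a linear system in the 3 coefficients.
Solving, P(t) = -6t² + 6t + 3.
Then P(1) = 3.

3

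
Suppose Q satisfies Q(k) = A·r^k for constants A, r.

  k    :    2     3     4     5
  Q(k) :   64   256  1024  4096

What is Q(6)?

Consecutive ratio: 256/64 = 4, and 1024/256 = 4, so r = 4.
Then A·4^2 = 64 gives A = 4, and Q(k) = 4·4^k.
Q(6) = 4·4^6 = 16384.

16384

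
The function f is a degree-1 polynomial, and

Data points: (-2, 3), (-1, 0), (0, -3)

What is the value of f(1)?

-6

First differences: -3, -3.
Level-1 differences are constant, so f has degree 1.
Fitting a degree-1 polynomial gives f(m) = -3m - 3.
Then f(1) = -6.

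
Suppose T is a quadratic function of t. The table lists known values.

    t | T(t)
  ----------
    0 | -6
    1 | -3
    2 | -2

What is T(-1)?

Write T(t) = at² + bt + c; the 3 given values yield a linear system in the 3 coefficients.
Solving, T(t) = -t² + 4t - 6.
Then T(-1) = -11.

-11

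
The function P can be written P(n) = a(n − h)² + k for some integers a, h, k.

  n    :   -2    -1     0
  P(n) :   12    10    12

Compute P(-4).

28

First differences -2, 2; second difference 4 = 2a, so a = 2.
Expanding, the n-coefficient is −2ah = -4h; matching it to the data gives h = -1, and then k = 10.
So P(n) = 2(n + 1)² + 10.
P(-4) = 2·(-3)² + 10 = 28.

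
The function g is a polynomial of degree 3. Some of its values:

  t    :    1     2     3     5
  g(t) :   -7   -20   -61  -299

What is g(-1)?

7

Write g(t) = at³ + bt² + ct + d; the 4 given values yield a linear system in the 4 coefficients.
Solving, g(t) = -3t³ + 4t² - 4t - 4.
Then g(-1) = 7.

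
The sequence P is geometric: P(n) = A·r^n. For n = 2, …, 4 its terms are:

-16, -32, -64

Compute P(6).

Consecutive ratio: -32/(-16) = 2, and -64/(-32) = 2, so r = 2.
Then A·2^2 = -16 gives A = -4, and P(n) = -4·2^n.
P(6) = -4·2^6 = -256.

-256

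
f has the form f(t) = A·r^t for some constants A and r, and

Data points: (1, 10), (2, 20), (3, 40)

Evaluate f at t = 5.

160

Consecutive ratio: 20/10 = 2, and 40/20 = 2, so r = 2.
Then A·2^1 = 10 gives A = 5, and f(t) = 5·2^t.
f(5) = 5·2^5 = 160.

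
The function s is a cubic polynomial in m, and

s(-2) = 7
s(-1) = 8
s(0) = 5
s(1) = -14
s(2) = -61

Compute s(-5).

100

First differences: 1, -3, -19, -47. Second differences: -4, -16, -28. Third differences: -12, -12.
Level-3 differences are constant, so s has degree 3.
Fitting a degree-3 polynomial gives s(m) = -2m³ - 8m² - 9m + 5.
Then s(-5) = 100.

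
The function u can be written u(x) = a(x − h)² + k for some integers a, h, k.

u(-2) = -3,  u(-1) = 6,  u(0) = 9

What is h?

First differences 9, 3; second difference -6 = 2a, so a = -3.
Expanding, the x-coefficient is −2ah = 6h; matching it to the data gives h = 0, and then k = 9.
So u(x) = -3(x + 0)² + 9.
Hence h = 0.

0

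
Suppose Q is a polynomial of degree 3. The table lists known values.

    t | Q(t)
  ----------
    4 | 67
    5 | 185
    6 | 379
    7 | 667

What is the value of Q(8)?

1067

Write Q(t) = at³ + bt² + ct + d; the 4 given values yield a linear system in the 4 coefficients.
Solving, Q(t) = 3t³ - 7t² - 2t - 5.
Then Q(8) = 1067.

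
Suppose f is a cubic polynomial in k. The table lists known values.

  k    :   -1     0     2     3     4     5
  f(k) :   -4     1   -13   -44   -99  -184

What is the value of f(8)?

-679

Write f(k) = ak³ + bk² + ck + d; the 6 given values yield a linear system in the 4 coefficients.
Solving, f(k) = -k³ - 3k² + 3k + 1.
Then f(8) = -679.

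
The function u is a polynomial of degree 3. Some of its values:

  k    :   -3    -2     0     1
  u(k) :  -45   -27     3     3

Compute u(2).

-15

Write u(k) = ak³ + bk² + ck + d; the 4 given values yield a linear system in the 4 coefficients.
Solving, u(k) = -k³ - 6k² + 7k + 3.
Then u(2) = -15.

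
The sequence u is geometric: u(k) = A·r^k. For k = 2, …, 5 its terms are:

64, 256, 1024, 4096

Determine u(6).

Consecutive ratio: 256/64 = 4, and 1024/256 = 4, so r = 4.
Then A·4^2 = 64 gives A = 4, and u(k) = 4·4^k.
u(6) = 4·4^6 = 16384.

16384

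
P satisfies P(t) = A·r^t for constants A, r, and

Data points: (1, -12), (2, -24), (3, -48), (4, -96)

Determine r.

2

Consecutive ratio: -24/(-12) = 2, and -48/(-24) = 2, so r = 2.
Then A·2^1 = -12 gives A = -6, and P(t) = -6·2^t.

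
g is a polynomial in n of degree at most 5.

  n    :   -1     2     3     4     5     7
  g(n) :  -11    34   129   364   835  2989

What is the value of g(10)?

Write g(n) = an^5 + bn^4 + cn³ + dn² + en + p; the 6 given values yield a linear system in the 6 coefficients.
Solving, the leading coefficient vanishes, and g(n) = n^4 + 2n³ - 3n² + 7n.
Then g(10) = 11770.

11770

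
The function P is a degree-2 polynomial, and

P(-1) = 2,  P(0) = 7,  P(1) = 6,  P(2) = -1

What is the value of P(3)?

-14

Write P(m) = am² + bm + c; the 4 given values yield a linear system in the 3 coefficients.
Solving, P(m) = -3m² + 2m + 7.
Then P(3) = -14.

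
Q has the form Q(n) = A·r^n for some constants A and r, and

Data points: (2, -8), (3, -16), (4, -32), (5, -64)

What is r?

Consecutive ratio: -16/(-8) = 2, and -32/(-16) = 2, so r = 2.
Then A·2^2 = -8 gives A = -2, and Q(n) = -2·2^n.

2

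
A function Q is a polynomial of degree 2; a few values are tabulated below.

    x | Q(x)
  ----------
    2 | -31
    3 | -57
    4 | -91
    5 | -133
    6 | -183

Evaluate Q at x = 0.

First differences: -26, -34, -42, -50. Second differences: -8, -8, -8.
Level-2 differences are constant, so Q has degree 2.
Fitting a degree-2 polynomial gives Q(x) = -4x² - 6x - 3.
Then Q(0) = -3.

-3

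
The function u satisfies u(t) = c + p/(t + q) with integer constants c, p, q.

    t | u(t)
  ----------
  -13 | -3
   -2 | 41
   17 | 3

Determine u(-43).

0

(u(t) − c)(t + q) = p for each data point; the three points give a linear system in c and q, then p follows.
Solving: c = 1, q = 3, p = 40, so u(t) = 1 + 40/(t + 3).
Then u(-43) = 1 + 40/(-40) = 0.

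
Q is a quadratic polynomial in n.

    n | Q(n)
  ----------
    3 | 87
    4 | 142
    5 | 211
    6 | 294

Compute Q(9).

First differences: 55, 69, 83. Second differences: 14, 14.
Level-2 differences are constant, so Q has degree 2.
Fitting a degree-2 polynomial gives Q(n) = 7n² + 6n + 6.
Then Q(9) = 627.

627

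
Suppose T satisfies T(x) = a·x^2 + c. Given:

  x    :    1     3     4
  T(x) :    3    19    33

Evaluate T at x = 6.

73

From T(1) = 3 and T(3) = 19: 1a + c = 3 and 9a + c = 19.
Subtracting: 8a = 16, so a = 2; then c = 3 − 2·1 = 1.
So T(x) = 2x² + 1, and T(6) = 73.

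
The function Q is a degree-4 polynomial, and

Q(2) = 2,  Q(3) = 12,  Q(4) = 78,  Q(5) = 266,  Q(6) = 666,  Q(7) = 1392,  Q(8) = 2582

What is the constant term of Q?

6

First differences: 10, 66, 188, 400, 726, 1190. Second differences: 56, 122, 212, 326, 464. Third differences: 66, 90, 114, 138. Fourth differences: 24, 24, 24.
Level-4 differences are constant, so Q has degree 4.
Fitting a degree-4 polynomial gives Q(t) = t^4 - 3t³ + 2t + 6.
The constant term is Q(0) = 6.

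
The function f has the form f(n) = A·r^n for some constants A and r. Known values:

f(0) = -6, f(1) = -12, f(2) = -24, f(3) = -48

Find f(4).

Consecutive ratio: -12/(-6) = 2, and -24/(-12) = 2, so r = 2.
Then A·2^0 = -6 gives A = -6, and f(n) = -6·2^n.
f(4) = -6·2^4 = -96.

-96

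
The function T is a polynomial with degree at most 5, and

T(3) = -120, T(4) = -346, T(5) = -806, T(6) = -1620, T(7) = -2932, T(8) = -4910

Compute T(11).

First differences: -226, -460, -814, -1312, -1978. Second differences: -234, -354, -498, -666. Third differences: -120, -144, -168. Fourth differences: -24, -24.
Level-4 differences are constant, so T has degree 4.
Fitting a degree-4 polynomial gives T(x) = -x^4 - 2x³ + 4x² - 5x - 6.
Then T(11) = -16880.

-16880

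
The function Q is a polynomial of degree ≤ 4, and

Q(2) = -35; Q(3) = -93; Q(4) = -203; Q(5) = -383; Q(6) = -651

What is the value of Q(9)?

-2163

First differences: -58, -110, -180, -268. Second differences: -52, -70, -88. Third differences: -18, -18.
Level-3 differences are constant, so Q has degree 3.
Fitting a degree-3 polynomial gives Q(n) = -3n³ + n² - 6n - 3.
Then Q(9) = -2163.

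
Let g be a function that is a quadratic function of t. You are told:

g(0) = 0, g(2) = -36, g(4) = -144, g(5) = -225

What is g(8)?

-576

Write g(t) = at² + bt + c; the 4 given values yield a linear system in the 3 coefficients.
Solving, g(t) = -9t².
Then g(8) = -576.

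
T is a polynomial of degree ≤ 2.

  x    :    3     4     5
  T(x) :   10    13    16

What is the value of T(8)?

25

First differences: 3, 3.
Level-1 differences are constant, so T has degree 1.
Fitting a degree-1 polynomial gives T(x) = 3x + 1.
Then T(8) = 25.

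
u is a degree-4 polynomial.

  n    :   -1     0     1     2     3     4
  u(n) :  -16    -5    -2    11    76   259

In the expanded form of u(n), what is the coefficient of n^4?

Write u(n) = an^4 + bn³ + cn² + dn + e; the 6 given values yield a linear system in the 5 coefficients.
Solving, u(n) = n^4 + n³ - 5n² + 6n - 5.
The coefficient of n^4 is 1.

1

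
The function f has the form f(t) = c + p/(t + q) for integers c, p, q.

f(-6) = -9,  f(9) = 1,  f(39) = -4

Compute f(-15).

(f(t) − c)(t + q) = p for each data point; the three points give a linear system in c and q, then p follows.
Solving: c = -5, q = -3, p = 36, so f(t) = -5 + 36/(t − 3).
Then f(-15) = -5 + 36/(-18) = -7.

-7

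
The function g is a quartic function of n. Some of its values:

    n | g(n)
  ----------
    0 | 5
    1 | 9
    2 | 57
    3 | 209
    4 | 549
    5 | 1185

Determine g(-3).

First differences: 4, 48, 152, 340, 636. Second differences: 44, 104, 188, 296. Third differences: 60, 84, 108. Fourth differences: 24, 24.
Level-4 differences are constant, so g has degree 4.
Fitting a degree-4 polynomial gives g(n) = n^4 + 4n³ + 3n² - 4n + 5.
Then g(-3) = 17.

17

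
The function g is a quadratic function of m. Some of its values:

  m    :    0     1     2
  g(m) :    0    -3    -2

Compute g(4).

Write g(m) = am² + bm + c; the 3 given values yield a linear system in the 3 coefficients.
Solving, g(m) = 2m² - 5m.
Then g(4) = 12.

12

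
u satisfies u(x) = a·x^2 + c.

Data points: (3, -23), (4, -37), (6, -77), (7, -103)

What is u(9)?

From u(3) = -23 and u(4) = -37: 9a + c = -23 and 16a + c = -37.
Subtracting: 7a = -14, so a = -2; then c = -23 − (-2)·9 = -5.
So u(x) = -2x² − 5, and u(9) = -167.

-167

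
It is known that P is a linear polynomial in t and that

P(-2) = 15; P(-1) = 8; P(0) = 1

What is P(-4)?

First differences: -7, -7.
Level-1 differences are constant, so P has degree 1.
Fitting a degree-1 polynomial gives P(t) = -7t + 1.
Then P(-4) = 29.

29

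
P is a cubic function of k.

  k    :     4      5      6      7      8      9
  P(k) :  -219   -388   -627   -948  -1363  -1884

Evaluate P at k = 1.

Write P(k) = ak³ + bk² + ck + d; the 6 given values yield a linear system in the 4 coefficients.
Solving, P(k) = -2k³ - 5k² - 2k - 3.
Then P(1) = -12.

-12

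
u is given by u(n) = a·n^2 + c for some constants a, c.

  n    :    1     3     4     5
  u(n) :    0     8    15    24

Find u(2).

3

From u(1) = 0 and u(3) = 8: 1a + c = 0 and 9a + c = 8.
Subtracting: 8a = 8, so a = 1; then c = 0 − 1·1 = -1.
So u(n) = 1n² − 1, and u(2) = 3.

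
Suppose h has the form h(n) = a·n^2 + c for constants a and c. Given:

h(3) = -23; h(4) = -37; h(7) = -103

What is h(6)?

From h(3) = -23 and h(4) = -37: 9a + c = -23 and 16a + c = -37.
Subtracting: 7a = -14, so a = -2; then c = -23 − (-2)·9 = -5.
So h(n) = -2n² − 5, and h(6) = -77.

-77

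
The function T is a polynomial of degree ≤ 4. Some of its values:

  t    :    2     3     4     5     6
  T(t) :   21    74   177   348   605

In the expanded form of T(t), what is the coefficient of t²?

-2

Write T(t) = at^4 + bt³ + ct² + dt + e; the 5 given values yield a linear system in the 5 coefficients.
Solving, the leading coefficient vanishes, and T(t) = 3t³ - 2t² + 6t - 7.
The coefficient of t² is -2.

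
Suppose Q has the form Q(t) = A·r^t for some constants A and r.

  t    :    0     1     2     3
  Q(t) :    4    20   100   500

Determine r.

Consecutive ratio: 20/4 = 5, and 100/20 = 5, so r = 5.
Then A·5^0 = 4 gives A = 4, and Q(t) = 4·5^t.

5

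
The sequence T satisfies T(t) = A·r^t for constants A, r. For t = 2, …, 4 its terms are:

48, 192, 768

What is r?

Consecutive ratio: 192/48 = 4, and 768/192 = 4, so r = 4.
Then A·4^2 = 48 gives A = 3, and T(t) = 3·4^t.

4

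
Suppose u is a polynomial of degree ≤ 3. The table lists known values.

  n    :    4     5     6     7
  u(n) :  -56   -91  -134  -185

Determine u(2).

-10

First differences: -35, -43, -51. Second differences: -8, -8.
Level-2 differences are constant, so u has degree 2.
Fitting a degree-2 polynomial gives u(n) = -4n² + n + 4.
Then u(2) = -10.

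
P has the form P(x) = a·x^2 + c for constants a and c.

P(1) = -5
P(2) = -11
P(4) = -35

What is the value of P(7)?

-101

From P(1) = -5 and P(2) = -11: 1a + c = -5 and 4a + c = -11.
Subtracting: 3a = -6, so a = -2; then c = -5 − (-2)·1 = -3.
So P(x) = -2x² − 3, and P(7) = -101.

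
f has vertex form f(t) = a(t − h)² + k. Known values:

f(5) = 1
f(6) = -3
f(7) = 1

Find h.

6

First differences -4, 4; second difference 8 = 2a, so a = 4.
Expanding, the t-coefficient is −2ah = -8h; matching it to the data gives h = 6, and then k = -3.
So f(t) = 4(t − 6)² − 3.
Hence h = 6.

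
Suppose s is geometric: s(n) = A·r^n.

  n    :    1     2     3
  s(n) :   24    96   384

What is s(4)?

Consecutive ratio: 96/24 = 4, and 384/96 = 4, so r = 4.
Then A·4^1 = 24 gives A = 6, and s(n) = 6·4^n.
s(4) = 6·4^4 = 1536.

1536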